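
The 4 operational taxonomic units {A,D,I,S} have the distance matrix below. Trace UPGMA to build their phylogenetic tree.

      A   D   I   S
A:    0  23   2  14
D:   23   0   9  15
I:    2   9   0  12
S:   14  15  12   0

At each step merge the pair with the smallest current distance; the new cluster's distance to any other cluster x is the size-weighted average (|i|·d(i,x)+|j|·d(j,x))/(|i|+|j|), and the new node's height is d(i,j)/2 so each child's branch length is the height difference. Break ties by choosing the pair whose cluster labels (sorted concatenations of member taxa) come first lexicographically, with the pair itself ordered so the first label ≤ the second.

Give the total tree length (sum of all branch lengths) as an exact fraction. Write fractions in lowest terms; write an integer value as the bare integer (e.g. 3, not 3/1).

1. join A+I (d=2) ⇒ AI; edges |A|=1, |I|=1
  updated: d(AI,D)=16, d(AI,S)=13
2. join AI+S (d=13) ⇒ AIS; edges |AI|=11/2, |S|=13/2
  updated: d(AIS,D)=47/3
3. join AIS+D (d=47/3) ⇒ ADIS; edges |AIS|=4/3, |D|=47/6
final tree: (((A:1,I:1):11/2,S:13/2):4/3,D:47/6)
total length: 139/6

139/6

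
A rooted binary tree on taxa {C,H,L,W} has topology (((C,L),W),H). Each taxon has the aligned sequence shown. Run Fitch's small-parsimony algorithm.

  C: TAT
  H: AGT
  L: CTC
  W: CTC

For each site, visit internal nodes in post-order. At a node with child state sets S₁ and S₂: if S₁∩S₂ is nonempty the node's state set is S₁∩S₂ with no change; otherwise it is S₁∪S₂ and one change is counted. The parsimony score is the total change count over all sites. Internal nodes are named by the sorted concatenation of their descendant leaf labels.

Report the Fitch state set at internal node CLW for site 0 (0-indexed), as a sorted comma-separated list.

C

site 0, node CL: C={T} ∪ L={C} → {C,T} (+1)
site 0, node CLW: CL={C,T} ∩ W={C} → {C} (+0)
site 0, node CHLW: CLW={C} ∪ H={A} → {A,C} (+1)
site 1, node CL: C={A} ∪ L={T} → {A,T} (+1)
site 1, node CLW: CL={A,T} ∩ W={T} → {T} (+0)
site 1, node CHLW: CLW={T} ∪ H={G} → {G,T} (+1)
site 2, node CL: C={T} ∪ L={C} → {C,T} (+1)
site 2, node CLW: CL={C,T} ∩ W={C} → {C} (+0)
site 2, node CHLW: CLW={C} ∪ H={T} → {C,T} (+1)
per-site changes: [2, 2, 2]; total = 6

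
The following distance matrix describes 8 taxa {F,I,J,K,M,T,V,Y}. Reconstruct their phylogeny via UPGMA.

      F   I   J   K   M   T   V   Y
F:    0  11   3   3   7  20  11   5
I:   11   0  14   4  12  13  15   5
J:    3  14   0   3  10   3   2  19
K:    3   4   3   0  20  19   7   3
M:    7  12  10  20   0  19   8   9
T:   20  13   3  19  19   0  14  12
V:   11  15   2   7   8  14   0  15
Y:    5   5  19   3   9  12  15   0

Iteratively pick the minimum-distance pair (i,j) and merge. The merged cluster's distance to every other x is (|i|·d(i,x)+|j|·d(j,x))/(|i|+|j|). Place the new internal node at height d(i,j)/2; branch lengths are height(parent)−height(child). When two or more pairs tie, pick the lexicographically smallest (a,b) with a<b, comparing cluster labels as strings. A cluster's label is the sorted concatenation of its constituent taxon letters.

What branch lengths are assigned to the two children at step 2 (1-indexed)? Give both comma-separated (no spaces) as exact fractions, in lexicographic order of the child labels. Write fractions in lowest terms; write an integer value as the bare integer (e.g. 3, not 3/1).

3/2,3/2

step 1: merge (J,V) at d=2; branch lengths J→1, V→1; new cluster JV
  updated: d(F,JV)=7, d(I,JV)=29/2, d(JV,K)=5, d(JV,M)=9, d(JV,T)=17/2, d(JV,Y)=17
step 2: merge (F,K) at d=3; branch lengths F→3/2, K→3/2; new cluster FK
  updated: d(FK,I)=15/2, d(FK,JV)=6, d(FK,M)=27/2, d(FK,T)=39/2, d(FK,Y)=4
step 3: merge (FK,Y) at d=4; branch lengths FK→1/2, Y→2; new cluster FKY
  updated: d(FKY,I)=20/3, d(FKY,JV)=29/3, d(FKY,M)=12, d(FKY,T)=17
step 4: merge (FKY,I) at d=20/3; branch lengths FKY→4/3, I→10/3; new cluster FIKY
  updated: d(FIKY,JV)=87/8, d(FIKY,M)=12, d(FIKY,T)=16
step 5: merge (JV,T) at d=17/2; branch lengths JV→13/4, T→17/4; new cluster JTV
  updated: d(FIKY,JTV)=151/12, d(JTV,M)=37/3
step 6: merge (FIKY,M) at d=12; branch lengths FIKY→8/3, M→6; new cluster FIKMY
  updated: d(FIKMY,JTV)=188/15
step 7: merge (FIKMY,JTV) at d=188/15; branch lengths FIKMY→4/15, JTV→121/60; new cluster FIJKMTVY
final tree: (((((F:3/2,K:3/2):1/2,Y:2):4/3,I:10/3):8/3,M:6):4/15,((J:1,V:1):13/4,T:17/4):121/60)
total length: 1837/60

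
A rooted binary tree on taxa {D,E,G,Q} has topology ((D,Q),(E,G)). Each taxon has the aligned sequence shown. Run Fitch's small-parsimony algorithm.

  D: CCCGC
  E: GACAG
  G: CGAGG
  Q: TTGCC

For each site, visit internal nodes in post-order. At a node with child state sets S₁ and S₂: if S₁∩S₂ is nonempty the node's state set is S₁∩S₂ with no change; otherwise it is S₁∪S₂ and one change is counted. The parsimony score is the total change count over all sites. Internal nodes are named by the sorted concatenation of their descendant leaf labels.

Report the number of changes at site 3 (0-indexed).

2

[col 0] DQ: children D:{C}, Q:{T} ∪→ {C,T}; cost 1
[col 0] EG: children E:{G}, G:{C} ∪→ {C,G}; cost 1
[col 0] DEGQ: children DQ:{C,T}, EG:{C,G} ∩→ {C}; cost 0
[col 1] DQ: children D:{C}, Q:{T} ∪→ {C,T}; cost 1
[col 1] EG: children E:{A}, G:{G} ∪→ {A,G}; cost 1
[col 1] DEGQ: children DQ:{C,T}, EG:{A,G} ∪→ {A,C,G,T}; cost 1
[col 2] DQ: children D:{C}, Q:{G} ∪→ {C,G}; cost 1
[col 2] EG: children E:{C}, G:{A} ∪→ {A,C}; cost 1
[col 2] DEGQ: children DQ:{C,G}, EG:{A,C} ∩→ {C}; cost 0
[col 3] DQ: children D:{G}, Q:{C} ∪→ {C,G}; cost 1
[col 3] EG: children E:{A}, G:{G} ∪→ {A,G}; cost 1
[col 3] DEGQ: children DQ:{C,G}, EG:{A,G} ∩→ {G}; cost 0
[col 4] DQ: children D:{C}, Q:{C} ∩→ {C}; cost 0
[col 4] EG: children E:{G}, G:{G} ∩→ {G}; cost 0
[col 4] DEGQ: children DQ:{C}, EG:{G} ∪→ {C,G}; cost 1
per-site changes: [2, 3, 2, 2, 1]; total = 10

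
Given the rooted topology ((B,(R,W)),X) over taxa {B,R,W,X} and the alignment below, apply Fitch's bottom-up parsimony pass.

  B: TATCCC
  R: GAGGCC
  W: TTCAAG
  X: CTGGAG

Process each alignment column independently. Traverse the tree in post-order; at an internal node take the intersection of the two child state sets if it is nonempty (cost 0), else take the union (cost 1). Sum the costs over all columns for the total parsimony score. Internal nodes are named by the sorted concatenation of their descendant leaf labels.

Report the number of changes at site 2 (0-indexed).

2

[col 0] RW: children R:{G}, W:{T} ∪→ {G,T}; cost 1
[col 0] BRW: children B:{T}, RW:{G,T} ∩→ {T}; cost 0
[col 0] BRWX: children BRW:{T}, X:{C} ∪→ {C,T}; cost 1
[col 1] RW: children R:{A}, W:{T} ∪→ {A,T}; cost 1
[col 1] BRW: children B:{A}, RW:{A,T} ∩→ {A}; cost 0
[col 1] BRWX: children BRW:{A}, X:{T} ∪→ {A,T}; cost 1
[col 2] RW: children R:{G}, W:{C} ∪→ {C,G}; cost 1
[col 2] BRW: children B:{T}, RW:{C,G} ∪→ {C,G,T}; cost 1
[col 2] BRWX: children BRW:{C,G,T}, X:{G} ∩→ {G}; cost 0
[col 3] RW: children R:{G}, W:{A} ∪→ {A,G}; cost 1
[col 3] BRW: children B:{C}, RW:{A,G} ∪→ {A,C,G}; cost 1
[col 3] BRWX: children BRW:{A,C,G}, X:{G} ∩→ {G}; cost 0
[col 4] RW: children R:{C}, W:{A} ∪→ {A,C}; cost 1
[col 4] BRW: children B:{C}, RW:{A,C} ∩→ {C}; cost 0
[col 4] BRWX: children BRW:{C}, X:{A} ∪→ {A,C}; cost 1
[col 5] RW: children R:{C}, W:{G} ∪→ {C,G}; cost 1
[col 5] BRW: children B:{C}, RW:{C,G} ∩→ {C}; cost 0
[col 5] BRWX: children BRW:{C}, X:{G} ∪→ {C,G}; cost 1
per-site changes: [2, 2, 2, 2, 2, 2]; total = 12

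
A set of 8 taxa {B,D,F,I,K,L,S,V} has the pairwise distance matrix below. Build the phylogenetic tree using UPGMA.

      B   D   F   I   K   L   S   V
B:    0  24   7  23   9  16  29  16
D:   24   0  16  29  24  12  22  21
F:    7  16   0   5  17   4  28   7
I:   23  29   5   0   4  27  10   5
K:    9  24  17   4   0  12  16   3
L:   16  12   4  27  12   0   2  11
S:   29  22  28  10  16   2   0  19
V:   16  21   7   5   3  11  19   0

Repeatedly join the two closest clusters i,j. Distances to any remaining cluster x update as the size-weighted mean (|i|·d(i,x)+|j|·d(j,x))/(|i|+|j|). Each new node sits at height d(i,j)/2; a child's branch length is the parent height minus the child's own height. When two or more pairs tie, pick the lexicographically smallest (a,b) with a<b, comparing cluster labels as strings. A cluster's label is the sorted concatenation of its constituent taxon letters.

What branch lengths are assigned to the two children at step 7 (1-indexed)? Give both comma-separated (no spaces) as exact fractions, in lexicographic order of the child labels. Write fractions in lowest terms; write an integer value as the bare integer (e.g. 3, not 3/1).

187/60,31/30

1. join L+S (d=2) ⇒ LS; edges |L|=1, |S|=1
  updated: d(B,LS)=45/2, d(D,LS)=17, d(F,LS)=16, d(I,LS)=37/2, d(K,LS)=14, d(LS,V)=15
2. join K+V (d=3) ⇒ KV; edges |K|=3/2, |V|=3/2
  updated: d(B,KV)=25/2, d(D,KV)=45/2, d(F,KV)=12, d(I,KV)=9/2, d(KV,LS)=29/2
3. join I+KV (d=9/2) ⇒ IKV; edges |I|=9/4, |KV|=3/4
  updated: d(B,IKV)=16, d(D,IKV)=74/3, d(F,IKV)=29/3, d(IKV,LS)=95/6
4. join B+F (d=7) ⇒ BF; edges |B|=7/2, |F|=7/2
  updated: d(BF,D)=20, d(BF,IKV)=77/6, d(BF,LS)=77/4
5. join BF+IKV (d=77/6) ⇒ BFIKV; edges |BF|=35/12, |IKV|=25/6
  updated: d(BFIKV,D)=114/5, d(BFIKV,LS)=86/5
6. join D+LS (d=17) ⇒ DLS; edges |D|=17/2, |LS|=15/2
  updated: d(BFIKV,DLS)=286/15
7. join BFIKV+DLS (d=286/15) ⇒ BDFIKLSV; edges |BFIKV|=187/60, |DLS|=31/30
final tree: (((B:7/2,F:7/2):35/12,(I:9/4,(K:3/2,V:3/2):3/4):25/6):187/60,(D:17/2,(L:1,S:1):15/2):31/30)
total length: 1267/30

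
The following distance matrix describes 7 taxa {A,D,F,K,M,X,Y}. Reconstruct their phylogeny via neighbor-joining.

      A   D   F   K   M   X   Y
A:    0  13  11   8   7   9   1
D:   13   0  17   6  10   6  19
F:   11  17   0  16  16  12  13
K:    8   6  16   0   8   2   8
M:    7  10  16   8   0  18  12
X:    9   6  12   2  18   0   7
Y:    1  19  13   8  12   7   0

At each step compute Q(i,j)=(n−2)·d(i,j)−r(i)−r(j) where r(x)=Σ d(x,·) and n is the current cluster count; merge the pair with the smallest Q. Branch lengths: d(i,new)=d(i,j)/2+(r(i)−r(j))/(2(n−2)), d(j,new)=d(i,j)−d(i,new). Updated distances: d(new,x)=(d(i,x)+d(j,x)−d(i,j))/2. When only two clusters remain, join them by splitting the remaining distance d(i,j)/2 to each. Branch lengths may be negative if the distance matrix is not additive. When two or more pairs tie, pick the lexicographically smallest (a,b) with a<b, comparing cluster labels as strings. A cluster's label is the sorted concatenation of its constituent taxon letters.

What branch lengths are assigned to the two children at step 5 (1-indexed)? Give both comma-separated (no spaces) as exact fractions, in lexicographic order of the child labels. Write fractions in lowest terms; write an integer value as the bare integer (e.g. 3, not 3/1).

1. join A+Y (d=1, Q=-104) ⇒ AY; edges |A|=-3/5, |Y|=8/5
  updated: d(AY,D)=31/2, d(AY,F)=23/2, d(AY,K)=15/2, d(AY,M)=9, d(AY,X)=15/2
2. join AY+F (d=23/2, Q=-155/2) ⇒ AFY; edges |AY|=49/16, |F|=135/16
  updated: d(AFY,D)=21/2, d(AFY,K)=6, d(AFY,M)=27/4, d(AFY,X)=4
3. join AFY+M (d=27/4, Q=-199/4) ⇒ AFMY; edges |AFY|=19/24, |M|=143/24
  updated: d(AFMY,D)=55/8, d(AFMY,K)=29/8, d(AFMY,X)=61/8
4. join AFMY+D (d=55/8, Q=-93/4) ⇒ ADFMY; edges |AFMY|=13/4, |D|=29/8
  updated: d(ADFMY,K)=11/8, d(ADFMY,X)=27/8
5. join ADFMY+K (d=11/8, Q=-27/4) ⇒ ADFKMY; edges |ADFMY|=11/8, |K|=0
  updated: d(ADFKMY,X)=2
6. join ADFKMY+X (d=2) ⇒ ADFKMXY; edges |ADFKMY|=1, |X|=1
final tree: ((((((A:-3/5,Y:8/5):49/16,F:135/16):19/24,M:143/24):13/4,D:29/8):11/8,K:0):1,X:1)
total length: 59/2

11/8,0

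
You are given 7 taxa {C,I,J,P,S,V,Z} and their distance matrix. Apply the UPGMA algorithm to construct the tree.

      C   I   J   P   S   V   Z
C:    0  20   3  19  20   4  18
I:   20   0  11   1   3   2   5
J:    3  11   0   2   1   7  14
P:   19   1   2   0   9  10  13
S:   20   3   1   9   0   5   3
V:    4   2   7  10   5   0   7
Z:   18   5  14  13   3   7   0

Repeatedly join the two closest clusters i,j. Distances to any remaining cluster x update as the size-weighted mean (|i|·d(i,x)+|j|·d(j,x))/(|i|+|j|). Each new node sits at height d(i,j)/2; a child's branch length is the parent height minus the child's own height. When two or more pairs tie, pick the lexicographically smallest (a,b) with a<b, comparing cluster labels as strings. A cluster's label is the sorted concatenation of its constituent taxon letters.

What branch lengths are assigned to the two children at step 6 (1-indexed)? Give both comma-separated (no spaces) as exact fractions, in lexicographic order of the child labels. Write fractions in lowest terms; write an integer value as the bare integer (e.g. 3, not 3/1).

71/20,47/40

1. join I+P (d=1) ⇒ IP; edges |I|=1/2, |P|=1/2
  updated: d(C,IP)=39/2, d(IP,J)=13/2, d(IP,S)=6, d(IP,V)=6, d(IP,Z)=9
2. join J+S (d=1) ⇒ JS; edges |J|=1/2, |S|=1/2
  updated: d(C,JS)=23/2, d(IP,JS)=25/4, d(JS,V)=6, d(JS,Z)=17/2
3. join C+V (d=4) ⇒ CV; edges |C|=2, |V|=2
  updated: d(CV,IP)=51/4, d(CV,JS)=35/4, d(CV,Z)=25/2
4. join IP+JS (d=25/4) ⇒ IJPS; edges |IP|=21/8, |JS|=21/8
  updated: d(CV,IJPS)=43/4, d(IJPS,Z)=35/4
5. join IJPS+Z (d=35/4) ⇒ IJPSZ; edges |IJPS|=5/4, |Z|=35/8
  updated: d(CV,IJPSZ)=111/10
6. join CV+IJPSZ (d=111/10) ⇒ CIJPSVZ; edges |CV|=71/20, |IJPSZ|=47/40
final tree: ((C:2,V:2):71/20,(((I:1/2,P:1/2):21/8,(J:1/2,S:1/2):21/8):5/4,Z:35/8):47/40)
total length: 108/5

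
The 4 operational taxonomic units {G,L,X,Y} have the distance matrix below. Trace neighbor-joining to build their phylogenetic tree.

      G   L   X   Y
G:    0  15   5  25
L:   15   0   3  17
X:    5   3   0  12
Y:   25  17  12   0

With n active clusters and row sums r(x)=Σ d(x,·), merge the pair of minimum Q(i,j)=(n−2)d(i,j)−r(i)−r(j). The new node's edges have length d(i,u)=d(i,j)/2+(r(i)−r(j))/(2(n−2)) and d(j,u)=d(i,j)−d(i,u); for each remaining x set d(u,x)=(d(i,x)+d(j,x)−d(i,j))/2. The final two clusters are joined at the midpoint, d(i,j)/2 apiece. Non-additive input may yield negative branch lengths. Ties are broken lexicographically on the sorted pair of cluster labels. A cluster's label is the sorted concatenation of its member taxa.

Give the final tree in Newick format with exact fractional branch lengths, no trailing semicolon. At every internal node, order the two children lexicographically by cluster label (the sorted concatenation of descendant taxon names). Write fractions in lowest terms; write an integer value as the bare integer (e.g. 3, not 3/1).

step 1: merge (G,X) at d=5, Q=-55; branch lengths G→35/4, X→-15/4; new cluster GX
  updated: d(GX,L)=13/2, d(GX,Y)=16
step 2: merge (GX,L) at d=13/2, Q=-79/2; branch lengths GX→11/4, L→15/4; new cluster GLX
  updated: d(GLX,Y)=53/4
step 3: merge (GLX,Y) at d=53/4; branch lengths GLX→53/8, Y→53/8; new cluster GLXY
final tree: (((G:35/4,X:-15/4):11/4,L:15/4):53/8,Y:53/8)
total length: 99/4

(((G:35/4,X:-15/4):11/4,L:15/4):53/8,Y:53/8)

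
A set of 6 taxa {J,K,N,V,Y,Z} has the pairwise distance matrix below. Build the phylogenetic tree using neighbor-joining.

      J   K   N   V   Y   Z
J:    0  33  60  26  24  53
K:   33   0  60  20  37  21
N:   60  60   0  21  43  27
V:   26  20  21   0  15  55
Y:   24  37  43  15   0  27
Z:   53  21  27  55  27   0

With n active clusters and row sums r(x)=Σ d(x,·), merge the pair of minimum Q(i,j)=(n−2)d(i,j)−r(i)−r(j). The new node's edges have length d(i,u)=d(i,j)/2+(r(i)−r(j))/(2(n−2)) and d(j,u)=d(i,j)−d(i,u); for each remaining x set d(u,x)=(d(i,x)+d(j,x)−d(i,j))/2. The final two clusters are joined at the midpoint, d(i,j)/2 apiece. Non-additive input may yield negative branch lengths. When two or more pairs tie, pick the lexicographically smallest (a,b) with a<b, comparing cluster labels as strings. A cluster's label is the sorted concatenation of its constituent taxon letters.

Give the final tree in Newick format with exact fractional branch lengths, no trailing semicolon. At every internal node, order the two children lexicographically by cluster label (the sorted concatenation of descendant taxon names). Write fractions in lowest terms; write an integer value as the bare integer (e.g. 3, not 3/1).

(((J:271/16,Y:113/16):63/16,(K:41/3,(N:17,Z:10):40/3):67/16):73/32,V:73/32)

1. join N+Z (d=27, Q=-286) ⇒ NZ; edges |N|=17, |Z|=10
  updated: d(J,NZ)=43, d(K,NZ)=27, d(NZ,V)=49/2, d(NZ,Y)=43/2
2. join K+NZ (d=27, Q=-152) ⇒ KNZ; edges |K|=41/3, |NZ|=40/3
  updated: d(J,KNZ)=49/2, d(KNZ,V)=35/4, d(KNZ,Y)=63/4
3. join J+Y (d=24, Q=-325/4) ⇒ JY; edges |J|=271/16, |Y|=113/16
  updated: d(JY,KNZ)=65/8, d(JY,V)=17/2
4. join JY+KNZ (d=65/8, Q=-203/8) ⇒ JKNYZ; edges |JY|=63/16, |KNZ|=67/16
  updated: d(JKNYZ,V)=73/16
5. join JKNYZ+V (d=73/16) ⇒ JKNVYZ; edges |JKNYZ|=73/32, |V|=73/32
final tree: (((J:271/16,Y:113/16):63/16,(K:41/3,(N:17,Z:10):40/3):67/16):73/32,V:73/32)
total length: 1451/16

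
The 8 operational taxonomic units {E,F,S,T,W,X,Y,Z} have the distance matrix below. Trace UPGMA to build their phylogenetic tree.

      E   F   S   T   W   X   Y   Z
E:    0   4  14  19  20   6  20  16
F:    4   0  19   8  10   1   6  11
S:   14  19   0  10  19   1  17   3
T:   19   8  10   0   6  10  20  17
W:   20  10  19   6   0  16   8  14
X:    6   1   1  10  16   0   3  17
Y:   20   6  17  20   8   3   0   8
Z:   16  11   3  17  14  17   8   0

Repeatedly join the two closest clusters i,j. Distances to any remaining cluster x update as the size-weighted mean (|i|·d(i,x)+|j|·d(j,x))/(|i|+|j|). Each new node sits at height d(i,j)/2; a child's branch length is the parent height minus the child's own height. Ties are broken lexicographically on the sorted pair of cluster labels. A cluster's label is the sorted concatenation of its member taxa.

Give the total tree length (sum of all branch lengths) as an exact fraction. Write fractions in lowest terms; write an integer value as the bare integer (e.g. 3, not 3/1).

527/16

step 1: merge (F,X) at d=1; branch lengths F→1/2, X→1/2; new cluster FX
  updated: d(E,FX)=5, d(FX,S)=10, d(FX,T)=9, d(FX,W)=13, d(FX,Y)=9/2, d(FX,Z)=14
step 2: merge (S,Z) at d=3; branch lengths S→3/2, Z→3/2; new cluster SZ
  updated: d(E,SZ)=15, d(FX,SZ)=12, d(SZ,T)=27/2, d(SZ,W)=33/2, d(SZ,Y)=25/2
step 3: merge (FX,Y) at d=9/2; branch lengths FX→7/4, Y→9/4; new cluster FXY
  updated: d(E,FXY)=10, d(FXY,SZ)=73/6, d(FXY,T)=38/3, d(FXY,W)=34/3
step 4: merge (T,W) at d=6; branch lengths T→3, W→3; new cluster TW
  updated: d(E,TW)=39/2, d(FXY,TW)=12, d(SZ,TW)=15
step 5: merge (E,FXY) at d=10; branch lengths E→5, FXY→11/4; new cluster EFXY
  updated: d(EFXY,SZ)=103/8, d(EFXY,TW)=111/8
step 6: merge (EFXY,SZ) at d=103/8; branch lengths EFXY→23/16, SZ→79/16; new cluster EFSXYZ
  updated: d(EFSXYZ,TW)=57/4
step 7: merge (EFSXYZ,TW) at d=57/4; branch lengths EFSXYZ→11/16, TW→33/8; new cluster EFSTWXYZ
final tree: (((E:5,((F:1/2,X:1/2):7/4,Y:9/4):11/4):23/16,(S:3/2,Z:3/2):79/16):11/16,(T:3,W:3):33/8)
total length: 527/16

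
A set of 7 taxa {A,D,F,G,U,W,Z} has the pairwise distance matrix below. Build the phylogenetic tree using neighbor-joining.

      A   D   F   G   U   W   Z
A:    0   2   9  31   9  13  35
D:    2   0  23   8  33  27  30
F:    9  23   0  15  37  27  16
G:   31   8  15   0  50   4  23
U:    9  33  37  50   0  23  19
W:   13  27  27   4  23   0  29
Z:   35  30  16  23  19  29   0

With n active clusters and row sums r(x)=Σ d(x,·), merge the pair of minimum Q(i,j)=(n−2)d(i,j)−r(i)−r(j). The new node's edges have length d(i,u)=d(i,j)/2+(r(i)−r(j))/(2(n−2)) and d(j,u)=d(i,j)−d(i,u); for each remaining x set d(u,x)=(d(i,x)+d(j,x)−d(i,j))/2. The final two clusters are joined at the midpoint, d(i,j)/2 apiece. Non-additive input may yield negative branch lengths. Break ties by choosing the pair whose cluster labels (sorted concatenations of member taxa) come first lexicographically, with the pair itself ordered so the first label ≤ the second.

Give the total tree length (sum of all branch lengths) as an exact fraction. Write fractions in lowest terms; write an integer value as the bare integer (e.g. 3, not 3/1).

step 1: merge (G,W) at d=4, Q=-234; branch lengths G→14/5, W→6/5; new cluster GW
  updated: d(A,GW)=20, d(D,GW)=31/2, d(F,GW)=19, d(GW,U)=69/2, d(GW,Z)=24
step 2: merge (U,Z) at d=19, Q=-361/2; branch lengths U→169/16, Z→135/16; new cluster UZ
  updated: d(A,UZ)=25/2, d(D,UZ)=22, d(F,UZ)=17, d(GW,UZ)=79/4
step 3: merge (A,D) at d=2, Q=-100; branch lengths A→-13/6, D→25/6; new cluster AD
  updated: d(AD,F)=15, d(AD,GW)=67/4, d(AD,UZ)=65/4
step 4: merge (AD,GW) at d=67/4, Q=-70; branch lengths AD→13/2, GW→41/4; new cluster ADGW
  updated: d(ADGW,F)=69/8, d(ADGW,UZ)=77/8
step 5: merge (ADGW,F) at d=69/8, Q=-141/4; branch lengths ADGW→5/8, F→8; new cluster ADFGW
  updated: d(ADFGW,UZ)=9
step 6: merge (ADFGW,UZ) at d=9; branch lengths ADFGW→9/2, UZ→9/2; new cluster ADFGUWZ
final tree: ((((A:-13/6,D:25/6):13/2,(G:14/5,W:6/5):41/4):5/8,F:8):9/2,(U:169/16,Z:135/16):9/2)
total length: 475/8

475/8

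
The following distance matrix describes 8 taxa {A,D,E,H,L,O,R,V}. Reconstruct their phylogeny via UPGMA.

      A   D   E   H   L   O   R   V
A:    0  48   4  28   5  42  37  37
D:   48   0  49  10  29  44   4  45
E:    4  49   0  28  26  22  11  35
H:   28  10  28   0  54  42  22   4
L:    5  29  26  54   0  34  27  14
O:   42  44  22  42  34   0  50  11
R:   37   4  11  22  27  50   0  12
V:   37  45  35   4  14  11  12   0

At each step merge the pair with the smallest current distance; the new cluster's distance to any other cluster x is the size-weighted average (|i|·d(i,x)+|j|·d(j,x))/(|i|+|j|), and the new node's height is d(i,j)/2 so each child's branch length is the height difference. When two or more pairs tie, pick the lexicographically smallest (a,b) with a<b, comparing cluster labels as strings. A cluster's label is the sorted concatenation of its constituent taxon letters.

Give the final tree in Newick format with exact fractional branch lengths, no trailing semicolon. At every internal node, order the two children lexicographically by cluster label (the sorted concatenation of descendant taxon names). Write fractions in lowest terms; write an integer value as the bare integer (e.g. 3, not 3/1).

1. join A+E (d=4) ⇒ AE; edges |A|=2, |E|=2
  updated: d(AE,D)=97/2, d(AE,H)=28, d(AE,L)=31/2, d(AE,O)=32, d(AE,R)=24, d(AE,V)=36
2. join D+R (d=4) ⇒ DR; edges |D|=2, |R|=2
  updated: d(AE,DR)=145/4, d(DR,H)=16, d(DR,L)=28, d(DR,O)=47, d(DR,V)=57/2
3. join H+V (d=4) ⇒ HV; edges |H|=2, |V|=2
  updated: d(AE,HV)=32, d(DR,HV)=89/4, d(HV,L)=34, d(HV,O)=53/2
4. join AE+L (d=31/2) ⇒ AEL; edges |AE|=23/4, |L|=31/4
  updated: d(AEL,DR)=67/2, d(AEL,HV)=98/3, d(AEL,O)=98/3
5. join DR+HV (d=89/4) ⇒ DHRV; edges |DR|=73/8, |HV|=73/8
  updated: d(AEL,DHRV)=397/12, d(DHRV,O)=147/4
6. join AEL+O (d=98/3) ⇒ AELO; edges |AEL|=103/12, |O|=49/3
  updated: d(AELO,DHRV)=34
7. join AELO+DHRV (d=34) ⇒ ADEHLORV; edges |AELO|=2/3, |DHRV|=47/8
final tree: ((((A:2,E:2):23/4,L:31/4):103/12,O:49/3):2/3,((D:2,R:2):73/8,(H:2,V:2):73/8):47/8)
total length: 1805/24

((((A:2,E:2):23/4,L:31/4):103/12,O:49/3):2/3,((D:2,R:2):73/8,(H:2,V:2):73/8):47/8)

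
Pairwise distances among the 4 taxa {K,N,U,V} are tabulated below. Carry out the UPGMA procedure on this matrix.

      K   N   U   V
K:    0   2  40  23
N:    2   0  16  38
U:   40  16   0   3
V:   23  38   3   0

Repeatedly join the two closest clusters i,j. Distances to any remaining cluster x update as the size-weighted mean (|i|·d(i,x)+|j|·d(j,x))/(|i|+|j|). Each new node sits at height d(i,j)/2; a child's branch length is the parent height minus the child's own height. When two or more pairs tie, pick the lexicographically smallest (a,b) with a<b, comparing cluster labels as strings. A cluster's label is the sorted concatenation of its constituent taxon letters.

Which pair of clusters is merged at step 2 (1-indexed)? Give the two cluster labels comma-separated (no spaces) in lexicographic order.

iteration 1: select K,N (d=2); attach at lengths (1, 1); label the merged cluster KN
  updated: d(KN,U)=28, d(KN,V)=61/2
iteration 2: select U,V (d=3); attach at lengths (3/2, 3/2); label the merged cluster UV
  updated: d(KN,UV)=117/4
iteration 3: select KN,UV (d=117/4); attach at lengths (109/8, 105/8); label the merged cluster KNUV
final tree: ((K:1,N:1):109/8,(U:3/2,V:3/2):105/8)
total length: 127/4

U,V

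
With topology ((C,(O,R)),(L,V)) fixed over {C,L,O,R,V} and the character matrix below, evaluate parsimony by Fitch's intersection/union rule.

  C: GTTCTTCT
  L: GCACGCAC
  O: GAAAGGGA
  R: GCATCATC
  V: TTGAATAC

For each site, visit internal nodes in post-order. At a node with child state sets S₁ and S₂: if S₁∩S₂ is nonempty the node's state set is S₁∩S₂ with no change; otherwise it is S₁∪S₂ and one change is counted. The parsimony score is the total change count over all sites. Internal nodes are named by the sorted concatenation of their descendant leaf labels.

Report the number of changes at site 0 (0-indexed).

OR@0: {G} ∩ {G} = {G} (intersection, +0)
COR@0: {G} ∩ {G} = {G} (intersection, +0)
LV@0: {G} ∪ {T} = {G,T} (union, +1)
CLORV@0: {G} ∩ {G,T} = {G} (intersection, +0)
OR@1: {A} ∪ {C} = {A,C} (union, +1)
COR@1: {T} ∪ {A,C} = {A,C,T} (union, +1)
LV@1: {C} ∪ {T} = {C,T} (union, +1)
CLORV@1: {A,C,T} ∩ {C,T} = {C,T} (intersection, +0)
OR@2: {A} ∩ {A} = {A} (intersection, +0)
COR@2: {T} ∪ {A} = {A,T} (union, +1)
LV@2: {A} ∪ {G} = {A,G} (union, +1)
CLORV@2: {A,T} ∩ {A,G} = {A} (intersection, +0)
OR@3: {A} ∪ {T} = {A,T} (union, +1)
COR@3: {C} ∪ {A,T} = {A,C,T} (union, +1)
LV@3: {C} ∪ {A} = {A,C} (union, +1)
CLORV@3: {A,C,T} ∩ {A,C} = {A,C} (intersection, +0)
OR@4: {G} ∪ {C} = {C,G} (union, +1)
COR@4: {T} ∪ {C,G} = {C,G,T} (union, +1)
LV@4: {G} ∪ {A} = {A,G} (union, +1)
CLORV@4: {C,G,T} ∩ {A,G} = {G} (intersection, +0)
OR@5: {G} ∪ {A} = {A,G} (union, +1)
COR@5: {T} ∪ {A,G} = {A,G,T} (union, +1)
LV@5: {C} ∪ {T} = {C,T} (union, +1)
CLORV@5: {A,G,T} ∩ {C,T} = {T} (intersection, +0)
OR@6: {G} ∪ {T} = {G,T} (union, +1)
COR@6: {C} ∪ {G,T} = {C,G,T} (union, +1)
LV@6: {A} ∩ {A} = {A} (intersection, +0)
CLORV@6: {C,G,T} ∪ {A} = {A,C,G,T} (union, +1)
OR@7: {A} ∪ {C} = {A,C} (union, +1)
COR@7: {T} ∪ {A,C} = {A,C,T} (union, +1)
LV@7: {C} ∩ {C} = {C} (intersection, +0)
CLORV@7: {A,C,T} ∩ {C} = {C} (intersection, +0)
per-site changes: [1, 3, 2, 3, 3, 3, 3, 2]; total = 20

1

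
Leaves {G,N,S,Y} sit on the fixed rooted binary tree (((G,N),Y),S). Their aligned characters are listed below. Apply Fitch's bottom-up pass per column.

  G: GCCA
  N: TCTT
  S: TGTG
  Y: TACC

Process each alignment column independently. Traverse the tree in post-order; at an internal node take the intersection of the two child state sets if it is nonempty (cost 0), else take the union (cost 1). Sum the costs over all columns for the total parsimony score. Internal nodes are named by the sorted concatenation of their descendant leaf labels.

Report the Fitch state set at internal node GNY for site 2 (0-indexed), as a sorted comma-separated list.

site 0, node GN: G={G} ∪ N={T} → {G,T} (+1)
site 0, node GNY: GN={G,T} ∩ Y={T} → {T} (+0)
site 0, node GNSY: GNY={T} ∩ S={T} → {T} (+0)
site 1, node GN: G={C} ∩ N={C} → {C} (+0)
site 1, node GNY: GN={C} ∪ Y={A} → {A,C} (+1)
site 1, node GNSY: GNY={A,C} ∪ S={G} → {A,C,G} (+1)
site 2, node GN: G={C} ∪ N={T} → {C,T} (+1)
site 2, node GNY: GN={C,T} ∩ Y={C} → {C} (+0)
site 2, node GNSY: GNY={C} ∪ S={T} → {C,T} (+1)
site 3, node GN: G={A} ∪ N={T} → {A,T} (+1)
site 3, node GNY: GN={A,T} ∪ Y={C} → {A,C,T} (+1)
site 3, node GNSY: GNY={A,C,T} ∪ S={G} → {A,C,G,T} (+1)
per-site changes: [1, 2, 2, 3]; total = 8

C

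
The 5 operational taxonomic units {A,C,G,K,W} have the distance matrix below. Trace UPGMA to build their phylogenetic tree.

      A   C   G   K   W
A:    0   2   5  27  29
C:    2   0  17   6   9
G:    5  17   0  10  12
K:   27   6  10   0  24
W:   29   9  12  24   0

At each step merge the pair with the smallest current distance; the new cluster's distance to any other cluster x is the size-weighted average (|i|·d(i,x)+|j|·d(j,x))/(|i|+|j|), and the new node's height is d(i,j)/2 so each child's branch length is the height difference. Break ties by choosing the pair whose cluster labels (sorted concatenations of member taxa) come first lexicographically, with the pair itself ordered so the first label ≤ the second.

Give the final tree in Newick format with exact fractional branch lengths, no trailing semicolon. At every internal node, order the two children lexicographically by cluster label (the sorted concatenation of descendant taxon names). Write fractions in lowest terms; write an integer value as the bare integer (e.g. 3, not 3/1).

step 1: merge (A,C) at d=2; branch lengths A→1, C→1; new cluster AC
  updated: d(AC,G)=11, d(AC,K)=33/2, d(AC,W)=19
step 2: merge (G,K) at d=10; branch lengths G→5, K→5; new cluster GK
  updated: d(AC,GK)=55/4, d(GK,W)=18
step 3: merge (AC,GK) at d=55/4; branch lengths AC→47/8, GK→15/8; new cluster ACGK
  updated: d(ACGK,W)=37/2
step 4: merge (ACGK,W) at d=37/2; branch lengths ACGK→19/8, W→37/4; new cluster ACGKW
final tree: (((A:1,C:1):47/8,(G:5,K:5):15/8):19/8,W:37/4)
total length: 251/8

(((A:1,C:1):47/8,(G:5,K:5):15/8):19/8,W:37/4)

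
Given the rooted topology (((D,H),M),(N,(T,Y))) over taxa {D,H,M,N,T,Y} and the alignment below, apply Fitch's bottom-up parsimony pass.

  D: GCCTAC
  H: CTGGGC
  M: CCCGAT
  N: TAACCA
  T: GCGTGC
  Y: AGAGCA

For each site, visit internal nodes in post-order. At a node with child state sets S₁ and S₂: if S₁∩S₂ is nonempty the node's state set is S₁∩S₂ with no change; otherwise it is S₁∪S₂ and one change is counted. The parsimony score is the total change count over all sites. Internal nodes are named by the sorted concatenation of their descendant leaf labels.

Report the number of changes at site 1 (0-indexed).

3

site 0, node DH: D={G} ∪ H={C} → {C,G} (+1)
site 0, node DHM: DH={C,G} ∩ M={C} → {C} (+0)
site 0, node TY: T={G} ∪ Y={A} → {A,G} (+1)
site 0, node NTY: N={T} ∪ TY={A,G} → {A,G,T} (+1)
site 0, node DHMNTY: DHM={C} ∪ NTY={A,G,T} → {A,C,G,T} (+1)
site 1, node DH: D={C} ∪ H={T} → {C,T} (+1)
site 1, node DHM: DH={C,T} ∩ M={C} → {C} (+0)
site 1, node TY: T={C} ∪ Y={G} → {C,G} (+1)
site 1, node NTY: N={A} ∪ TY={C,G} → {A,C,G} (+1)
site 1, node DHMNTY: DHM={C} ∩ NTY={A,C,G} → {C} (+0)
site 2, node DH: D={C} ∪ H={G} → {C,G} (+1)
site 2, node DHM: DH={C,G} ∩ M={C} → {C} (+0)
site 2, node TY: T={G} ∪ Y={A} → {A,G} (+1)
site 2, node NTY: N={A} ∩ TY={A,G} → {A} (+0)
site 2, node DHMNTY: DHM={C} ∪ NTY={A} → {A,C} (+1)
site 3, node DH: D={T} ∪ H={G} → {G,T} (+1)
site 3, node DHM: DH={G,T} ∩ M={G} → {G} (+0)
site 3, node TY: T={T} ∪ Y={G} → {G,T} (+1)
site 3, node NTY: N={C} ∪ TY={G,T} → {C,G,T} (+1)
site 3, node DHMNTY: DHM={G} ∩ NTY={C,G,T} → {G} (+0)
site 4, node DH: D={A} ∪ H={G} → {A,G} (+1)
site 4, node DHM: DH={A,G} ∩ M={A} → {A} (+0)
site 4, node TY: T={G} ∪ Y={C} → {C,G} (+1)
site 4, node NTY: N={C} ∩ TY={C,G} → {C} (+0)
site 4, node DHMNTY: DHM={A} ∪ NTY={C} → {A,C} (+1)
site 5, node DH: D={C} ∩ H={C} → {C} (+0)
site 5, node DHM: DH={C} ∪ M={T} → {C,T} (+1)
site 5, node TY: T={C} ∪ Y={A} → {A,C} (+1)
site 5, node NTY: N={A} ∩ TY={A,C} → {A} (+0)
site 5, node DHMNTY: DHM={C,T} ∪ NTY={A} → {A,C,T} (+1)
per-site changes: [4, 3, 3, 3, 3, 3]; total = 19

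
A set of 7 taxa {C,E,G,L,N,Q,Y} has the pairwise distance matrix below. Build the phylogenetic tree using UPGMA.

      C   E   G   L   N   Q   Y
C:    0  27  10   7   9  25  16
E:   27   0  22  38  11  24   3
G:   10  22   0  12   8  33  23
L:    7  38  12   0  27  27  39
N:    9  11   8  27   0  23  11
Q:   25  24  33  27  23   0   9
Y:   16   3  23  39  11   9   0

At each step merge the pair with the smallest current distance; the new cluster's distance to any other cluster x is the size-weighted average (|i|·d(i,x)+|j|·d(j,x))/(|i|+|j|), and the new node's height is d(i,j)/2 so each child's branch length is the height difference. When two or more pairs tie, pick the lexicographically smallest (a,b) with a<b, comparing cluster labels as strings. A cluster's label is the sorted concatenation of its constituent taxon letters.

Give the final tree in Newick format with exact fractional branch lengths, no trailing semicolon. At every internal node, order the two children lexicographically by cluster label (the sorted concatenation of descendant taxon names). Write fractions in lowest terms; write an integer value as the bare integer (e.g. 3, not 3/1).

(((C:7/2,L:7/2):15/4,(G:4,N:4):13/4):121/24,((E:3/2,Y:3/2):27/4,Q:33/4):97/24)

1. join E+Y (d=3) ⇒ EY; edges |E|=3/2, |Y|=3/2
  updated: d(C,EY)=43/2, d(EY,G)=45/2, d(EY,L)=77/2, d(EY,N)=11, d(EY,Q)=33/2
2. join C+L (d=7) ⇒ CL; edges |C|=7/2, |L|=7/2
  updated: d(CL,EY)=30, d(CL,G)=11, d(CL,N)=18, d(CL,Q)=26
3. join G+N (d=8) ⇒ GN; edges |G|=4, |N|=4
  updated: d(CL,GN)=29/2, d(EY,GN)=67/4, d(GN,Q)=28
4. join CL+GN (d=29/2) ⇒ CGLN; edges |CL|=15/4, |GN|=13/4
  updated: d(CGLN,EY)=187/8, d(CGLN,Q)=27
5. join EY+Q (d=33/2) ⇒ EQY; edges |EY|=27/4, |Q|=33/4
  updated: d(CGLN,EQY)=295/12
6. join CGLN+EQY (d=295/12) ⇒ CEGLNQY; edges |CGLN|=121/24, |EQY|=97/24
final tree: (((C:7/2,L:7/2):15/4,(G:4,N:4):13/4):121/24,((E:3/2,Y:3/2):27/4,Q:33/4):97/24)
total length: 589/12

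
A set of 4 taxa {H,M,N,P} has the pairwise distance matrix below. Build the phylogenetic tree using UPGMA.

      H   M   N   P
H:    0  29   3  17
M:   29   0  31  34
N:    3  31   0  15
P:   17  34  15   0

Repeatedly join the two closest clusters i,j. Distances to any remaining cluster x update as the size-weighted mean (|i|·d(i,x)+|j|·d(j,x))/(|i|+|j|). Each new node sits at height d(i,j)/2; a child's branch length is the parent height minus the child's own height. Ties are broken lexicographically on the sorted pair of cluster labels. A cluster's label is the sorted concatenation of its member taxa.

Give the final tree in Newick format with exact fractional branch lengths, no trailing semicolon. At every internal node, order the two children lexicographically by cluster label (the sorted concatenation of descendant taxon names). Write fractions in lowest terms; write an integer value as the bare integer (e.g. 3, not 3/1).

1. join H+N (d=3) ⇒ HN; edges |H|=3/2, |N|=3/2
  updated: d(HN,M)=30, d(HN,P)=16
2. join HN+P (d=16) ⇒ HNP; edges |HN|=13/2, |P|=8
  updated: d(HNP,M)=94/3
3. join HNP+M (d=94/3) ⇒ HMNP; edges |HNP|=23/3, |M|=47/3
final tree: (((H:3/2,N:3/2):13/2,P:8):23/3,M:47/3)
total length: 245/6

(((H:3/2,N:3/2):13/2,P:8):23/3,M:47/3)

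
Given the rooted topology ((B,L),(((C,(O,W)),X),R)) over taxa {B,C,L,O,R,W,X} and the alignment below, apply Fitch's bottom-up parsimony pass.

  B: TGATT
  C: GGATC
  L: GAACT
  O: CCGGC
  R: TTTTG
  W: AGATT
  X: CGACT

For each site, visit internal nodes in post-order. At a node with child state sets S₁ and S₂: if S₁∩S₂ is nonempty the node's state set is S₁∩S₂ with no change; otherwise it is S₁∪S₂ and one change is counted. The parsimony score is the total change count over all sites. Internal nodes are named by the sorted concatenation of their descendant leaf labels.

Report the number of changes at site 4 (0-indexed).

3

[col 0] BL: children B:{T}, L:{G} ∪→ {G,T}; cost 1
[col 0] OW: children O:{C}, W:{A} ∪→ {A,C}; cost 1
[col 0] COW: children C:{G}, OW:{A,C} ∪→ {A,C,G}; cost 1
[col 0] COWX: children COW:{A,C,G}, X:{C} ∩→ {C}; cost 0
[col 0] CORWX: children COWX:{C}, R:{T} ∪→ {C,T}; cost 1
[col 0] BCLORWX: children BL:{G,T}, CORWX:{C,T} ∩→ {T}; cost 0
[col 1] BL: children B:{G}, L:{A} ∪→ {A,G}; cost 1
[col 1] OW: children O:{C}, W:{G} ∪→ {C,G}; cost 1
[col 1] COW: children C:{G}, OW:{C,G} ∩→ {G}; cost 0
[col 1] COWX: children COW:{G}, X:{G} ∩→ {G}; cost 0
[col 1] CORWX: children COWX:{G}, R:{T} ∪→ {G,T}; cost 1
[col 1] BCLORWX: children BL:{A,G}, CORWX:{G,T} ∩→ {G}; cost 0
[col 2] BL: children B:{A}, L:{A} ∩→ {A}; cost 0
[col 2] OW: children O:{G}, W:{A} ∪→ {A,G}; cost 1
[col 2] COW: children C:{A}, OW:{A,G} ∩→ {A}; cost 0
[col 2] COWX: children COW:{A}, X:{A} ∩→ {A}; cost 0
[col 2] CORWX: children COWX:{A}, R:{T} ∪→ {A,T}; cost 1
[col 2] BCLORWX: children BL:{A}, CORWX:{A,T} ∩→ {A}; cost 0
[col 3] BL: children B:{T}, L:{C} ∪→ {C,T}; cost 1
[col 3] OW: children O:{G}, W:{T} ∪→ {G,T}; cost 1
[col 3] COW: children C:{T}, OW:{G,T} ∩→ {T}; cost 0
[col 3] COWX: children COW:{T}, X:{C} ∪→ {C,T}; cost 1
[col 3] CORWX: children COWX:{C,T}, R:{T} ∩→ {T}; cost 0
[col 3] BCLORWX: children BL:{C,T}, CORWX:{T} ∩→ {T}; cost 0
[col 4] BL: children B:{T}, L:{T} ∩→ {T}; cost 0
[col 4] OW: children O:{C}, W:{T} ∪→ {C,T}; cost 1
[col 4] COW: children C:{C}, OW:{C,T} ∩→ {C}; cost 0
[col 4] COWX: children COW:{C}, X:{T} ∪→ {C,T}; cost 1
[col 4] CORWX: children COWX:{C,T}, R:{G} ∪→ {C,G,T}; cost 1
[col 4] BCLORWX: children BL:{T}, CORWX:{C,G,T} ∩→ {T}; cost 0
per-site changes: [4, 3, 2, 3, 3]; total = 15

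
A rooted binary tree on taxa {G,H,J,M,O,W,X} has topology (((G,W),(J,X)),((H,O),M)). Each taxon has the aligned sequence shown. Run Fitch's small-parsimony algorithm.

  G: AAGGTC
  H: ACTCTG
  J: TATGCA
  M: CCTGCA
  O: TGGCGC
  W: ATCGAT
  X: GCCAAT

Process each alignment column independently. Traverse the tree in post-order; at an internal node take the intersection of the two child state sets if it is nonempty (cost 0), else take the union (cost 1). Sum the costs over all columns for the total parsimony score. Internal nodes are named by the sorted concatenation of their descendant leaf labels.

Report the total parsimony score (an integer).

24

GW@0: {A} ∩ {A} = {A} (intersection, +0)
JX@0: {T} ∪ {G} = {G,T} (union, +1)
GJWX@0: {A} ∪ {G,T} = {A,G,T} (union, +1)
HO@0: {A} ∪ {T} = {A,T} (union, +1)
HMO@0: {A,T} ∪ {C} = {A,C,T} (union, +1)
GHJMOWX@0: {A,G,T} ∩ {A,C,T} = {A,T} (intersection, +0)
GW@1: {A} ∪ {T} = {A,T} (union, +1)
JX@1: {A} ∪ {C} = {A,C} (union, +1)
GJWX@1: {A,T} ∩ {A,C} = {A} (intersection, +0)
HO@1: {C} ∪ {G} = {C,G} (union, +1)
HMO@1: {C,G} ∩ {C} = {C} (intersection, +0)
GHJMOWX@1: {A} ∪ {C} = {A,C} (union, +1)
GW@2: {G} ∪ {C} = {C,G} (union, +1)
JX@2: {T} ∪ {C} = {C,T} (union, +1)
GJWX@2: {C,G} ∩ {C,T} = {C} (intersection, +0)
HO@2: {T} ∪ {G} = {G,T} (union, +1)
HMO@2: {G,T} ∩ {T} = {T} (intersection, +0)
GHJMOWX@2: {C} ∪ {T} = {C,T} (union, +1)
GW@3: {G} ∩ {G} = {G} (intersection, +0)
JX@3: {G} ∪ {A} = {A,G} (union, +1)
GJWX@3: {G} ∩ {A,G} = {G} (intersection, +0)
HO@3: {C} ∩ {C} = {C} (intersection, +0)
HMO@3: {C} ∪ {G} = {C,G} (union, +1)
GHJMOWX@3: {G} ∩ {C,G} = {G} (intersection, +0)
GW@4: {T} ∪ {A} = {A,T} (union, +1)
JX@4: {C} ∪ {A} = {A,C} (union, +1)
GJWX@4: {A,T} ∩ {A,C} = {A} (intersection, +0)
HO@4: {T} ∪ {G} = {G,T} (union, +1)
HMO@4: {G,T} ∪ {C} = {C,G,T} (union, +1)
GHJMOWX@4: {A} ∪ {C,G,T} = {A,C,G,T} (union, +1)
GW@5: {C} ∪ {T} = {C,T} (union, +1)
JX@5: {A} ∪ {T} = {A,T} (union, +1)
GJWX@5: {C,T} ∩ {A,T} = {T} (intersection, +0)
HO@5: {G} ∪ {C} = {C,G} (union, +1)
HMO@5: {C,G} ∪ {A} = {A,C,G} (union, +1)
GHJMOWX@5: {T} ∪ {A,C,G} = {A,C,G,T} (union, +1)
per-site changes: [4, 4, 4, 2, 5, 5]; total = 24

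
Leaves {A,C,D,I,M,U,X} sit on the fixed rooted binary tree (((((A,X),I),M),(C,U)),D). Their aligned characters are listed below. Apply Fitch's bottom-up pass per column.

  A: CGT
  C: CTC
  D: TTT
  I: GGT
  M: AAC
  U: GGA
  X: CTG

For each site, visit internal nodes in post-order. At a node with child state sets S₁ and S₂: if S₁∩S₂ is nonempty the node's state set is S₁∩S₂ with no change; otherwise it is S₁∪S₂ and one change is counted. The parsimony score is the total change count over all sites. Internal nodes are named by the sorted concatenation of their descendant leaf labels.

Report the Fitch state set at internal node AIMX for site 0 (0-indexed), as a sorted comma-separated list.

site 0, node AX: A={C} ∩ X={C} → {C} (+0)
site 0, node AIX: AX={C} ∪ I={G} → {C,G} (+1)
site 0, node AIMX: AIX={C,G} ∪ M={A} → {A,C,G} (+1)
site 0, node CU: C={C} ∪ U={G} → {C,G} (+1)
site 0, node ACIMUX: AIMX={A,C,G} ∩ CU={C,G} → {C,G} (+0)
site 0, node ACDIMUX: ACIMUX={C,G} ∪ D={T} → {C,G,T} (+1)
site 1, node AX: A={G} ∪ X={T} → {G,T} (+1)
site 1, node AIX: AX={G,T} ∩ I={G} → {G} (+0)
site 1, node AIMX: AIX={G} ∪ M={A} → {A,G} (+1)
site 1, node CU: C={T} ∪ U={G} → {G,T} (+1)
site 1, node ACIMUX: AIMX={A,G} ∩ CU={G,T} → {G} (+0)
site 1, node ACDIMUX: ACIMUX={G} ∪ D={T} → {G,T} (+1)
site 2, node AX: A={T} ∪ X={G} → {G,T} (+1)
site 2, node AIX: AX={G,T} ∩ I={T} → {T} (+0)
site 2, node AIMX: AIX={T} ∪ M={C} → {C,T} (+1)
site 2, node CU: C={C} ∪ U={A} → {A,C} (+1)
site 2, node ACIMUX: AIMX={C,T} ∩ CU={A,C} → {C} (+0)
site 2, node ACDIMUX: ACIMUX={C} ∪ D={T} → {C,T} (+1)
per-site changes: [4, 4, 4]; total = 12

A,C,G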